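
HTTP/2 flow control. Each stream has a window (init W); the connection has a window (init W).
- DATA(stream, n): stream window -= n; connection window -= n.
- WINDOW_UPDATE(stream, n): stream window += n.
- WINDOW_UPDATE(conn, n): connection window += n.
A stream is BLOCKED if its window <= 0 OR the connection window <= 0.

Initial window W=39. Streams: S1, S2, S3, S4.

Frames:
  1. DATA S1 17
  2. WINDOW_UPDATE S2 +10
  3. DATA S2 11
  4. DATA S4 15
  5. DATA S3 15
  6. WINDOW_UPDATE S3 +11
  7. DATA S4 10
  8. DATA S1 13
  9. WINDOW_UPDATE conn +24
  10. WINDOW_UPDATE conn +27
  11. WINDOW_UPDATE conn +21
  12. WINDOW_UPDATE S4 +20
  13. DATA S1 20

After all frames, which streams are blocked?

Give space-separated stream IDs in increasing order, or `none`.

Answer: S1

Derivation:
Op 1: conn=22 S1=22 S2=39 S3=39 S4=39 blocked=[]
Op 2: conn=22 S1=22 S2=49 S3=39 S4=39 blocked=[]
Op 3: conn=11 S1=22 S2=38 S3=39 S4=39 blocked=[]
Op 4: conn=-4 S1=22 S2=38 S3=39 S4=24 blocked=[1, 2, 3, 4]
Op 5: conn=-19 S1=22 S2=38 S3=24 S4=24 blocked=[1, 2, 3, 4]
Op 6: conn=-19 S1=22 S2=38 S3=35 S4=24 blocked=[1, 2, 3, 4]
Op 7: conn=-29 S1=22 S2=38 S3=35 S4=14 blocked=[1, 2, 3, 4]
Op 8: conn=-42 S1=9 S2=38 S3=35 S4=14 blocked=[1, 2, 3, 4]
Op 9: conn=-18 S1=9 S2=38 S3=35 S4=14 blocked=[1, 2, 3, 4]
Op 10: conn=9 S1=9 S2=38 S3=35 S4=14 blocked=[]
Op 11: conn=30 S1=9 S2=38 S3=35 S4=14 blocked=[]
Op 12: conn=30 S1=9 S2=38 S3=35 S4=34 blocked=[]
Op 13: conn=10 S1=-11 S2=38 S3=35 S4=34 blocked=[1]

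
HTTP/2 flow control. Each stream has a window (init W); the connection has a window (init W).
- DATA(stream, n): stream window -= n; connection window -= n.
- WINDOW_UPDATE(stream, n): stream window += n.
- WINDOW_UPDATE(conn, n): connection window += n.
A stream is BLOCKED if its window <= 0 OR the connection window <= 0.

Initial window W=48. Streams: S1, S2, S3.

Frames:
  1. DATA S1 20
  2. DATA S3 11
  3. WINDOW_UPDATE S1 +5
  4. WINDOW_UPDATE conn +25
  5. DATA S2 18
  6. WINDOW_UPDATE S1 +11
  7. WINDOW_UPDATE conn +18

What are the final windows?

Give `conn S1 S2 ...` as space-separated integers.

Answer: 42 44 30 37

Derivation:
Op 1: conn=28 S1=28 S2=48 S3=48 blocked=[]
Op 2: conn=17 S1=28 S2=48 S3=37 blocked=[]
Op 3: conn=17 S1=33 S2=48 S3=37 blocked=[]
Op 4: conn=42 S1=33 S2=48 S3=37 blocked=[]
Op 5: conn=24 S1=33 S2=30 S3=37 blocked=[]
Op 6: conn=24 S1=44 S2=30 S3=37 blocked=[]
Op 7: conn=42 S1=44 S2=30 S3=37 blocked=[]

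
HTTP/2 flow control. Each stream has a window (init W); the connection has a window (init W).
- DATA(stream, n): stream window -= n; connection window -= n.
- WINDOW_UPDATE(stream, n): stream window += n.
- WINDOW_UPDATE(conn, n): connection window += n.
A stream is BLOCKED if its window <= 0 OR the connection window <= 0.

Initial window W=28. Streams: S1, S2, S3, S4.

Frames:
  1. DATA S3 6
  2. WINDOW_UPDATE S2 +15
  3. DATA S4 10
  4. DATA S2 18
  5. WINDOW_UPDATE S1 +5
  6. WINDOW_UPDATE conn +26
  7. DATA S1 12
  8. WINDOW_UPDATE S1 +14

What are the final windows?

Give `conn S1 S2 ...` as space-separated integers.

Answer: 8 35 25 22 18

Derivation:
Op 1: conn=22 S1=28 S2=28 S3=22 S4=28 blocked=[]
Op 2: conn=22 S1=28 S2=43 S3=22 S4=28 blocked=[]
Op 3: conn=12 S1=28 S2=43 S3=22 S4=18 blocked=[]
Op 4: conn=-6 S1=28 S2=25 S3=22 S4=18 blocked=[1, 2, 3, 4]
Op 5: conn=-6 S1=33 S2=25 S3=22 S4=18 blocked=[1, 2, 3, 4]
Op 6: conn=20 S1=33 S2=25 S3=22 S4=18 blocked=[]
Op 7: conn=8 S1=21 S2=25 S3=22 S4=18 blocked=[]
Op 8: conn=8 S1=35 S2=25 S3=22 S4=18 blocked=[]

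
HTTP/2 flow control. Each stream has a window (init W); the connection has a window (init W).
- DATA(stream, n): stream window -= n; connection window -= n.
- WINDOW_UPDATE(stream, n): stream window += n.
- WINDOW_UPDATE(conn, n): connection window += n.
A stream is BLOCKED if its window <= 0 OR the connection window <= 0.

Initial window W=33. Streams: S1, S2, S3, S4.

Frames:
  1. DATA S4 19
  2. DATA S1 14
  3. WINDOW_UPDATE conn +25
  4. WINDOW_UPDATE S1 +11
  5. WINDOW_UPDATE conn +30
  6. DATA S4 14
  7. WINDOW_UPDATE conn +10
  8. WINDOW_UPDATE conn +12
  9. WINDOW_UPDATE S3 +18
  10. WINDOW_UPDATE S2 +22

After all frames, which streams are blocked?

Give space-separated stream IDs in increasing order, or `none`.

Answer: S4

Derivation:
Op 1: conn=14 S1=33 S2=33 S3=33 S4=14 blocked=[]
Op 2: conn=0 S1=19 S2=33 S3=33 S4=14 blocked=[1, 2, 3, 4]
Op 3: conn=25 S1=19 S2=33 S3=33 S4=14 blocked=[]
Op 4: conn=25 S1=30 S2=33 S3=33 S4=14 blocked=[]
Op 5: conn=55 S1=30 S2=33 S3=33 S4=14 blocked=[]
Op 6: conn=41 S1=30 S2=33 S3=33 S4=0 blocked=[4]
Op 7: conn=51 S1=30 S2=33 S3=33 S4=0 blocked=[4]
Op 8: conn=63 S1=30 S2=33 S3=33 S4=0 blocked=[4]
Op 9: conn=63 S1=30 S2=33 S3=51 S4=0 blocked=[4]
Op 10: conn=63 S1=30 S2=55 S3=51 S4=0 blocked=[4]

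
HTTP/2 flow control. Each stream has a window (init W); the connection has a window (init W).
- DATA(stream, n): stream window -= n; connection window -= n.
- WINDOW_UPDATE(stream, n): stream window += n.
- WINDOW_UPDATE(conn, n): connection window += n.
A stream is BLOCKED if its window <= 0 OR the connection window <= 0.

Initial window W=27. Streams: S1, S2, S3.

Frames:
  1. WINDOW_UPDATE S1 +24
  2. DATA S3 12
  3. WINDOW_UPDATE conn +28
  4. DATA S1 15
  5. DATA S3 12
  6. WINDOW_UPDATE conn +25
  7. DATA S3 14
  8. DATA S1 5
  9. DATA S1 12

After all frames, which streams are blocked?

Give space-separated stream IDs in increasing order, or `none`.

Answer: S3

Derivation:
Op 1: conn=27 S1=51 S2=27 S3=27 blocked=[]
Op 2: conn=15 S1=51 S2=27 S3=15 blocked=[]
Op 3: conn=43 S1=51 S2=27 S3=15 blocked=[]
Op 4: conn=28 S1=36 S2=27 S3=15 blocked=[]
Op 5: conn=16 S1=36 S2=27 S3=3 blocked=[]
Op 6: conn=41 S1=36 S2=27 S3=3 blocked=[]
Op 7: conn=27 S1=36 S2=27 S3=-11 blocked=[3]
Op 8: conn=22 S1=31 S2=27 S3=-11 blocked=[3]
Op 9: conn=10 S1=19 S2=27 S3=-11 blocked=[3]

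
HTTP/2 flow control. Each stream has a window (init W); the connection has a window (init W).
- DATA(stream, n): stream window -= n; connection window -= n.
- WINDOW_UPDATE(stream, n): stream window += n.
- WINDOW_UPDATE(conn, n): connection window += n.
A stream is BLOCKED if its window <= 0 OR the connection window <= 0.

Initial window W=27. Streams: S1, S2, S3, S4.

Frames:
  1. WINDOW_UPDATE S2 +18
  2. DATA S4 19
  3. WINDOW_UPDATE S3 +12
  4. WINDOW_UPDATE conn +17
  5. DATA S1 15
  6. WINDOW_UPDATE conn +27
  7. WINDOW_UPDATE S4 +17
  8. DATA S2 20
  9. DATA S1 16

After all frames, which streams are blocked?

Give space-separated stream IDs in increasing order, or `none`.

Op 1: conn=27 S1=27 S2=45 S3=27 S4=27 blocked=[]
Op 2: conn=8 S1=27 S2=45 S3=27 S4=8 blocked=[]
Op 3: conn=8 S1=27 S2=45 S3=39 S4=8 blocked=[]
Op 4: conn=25 S1=27 S2=45 S3=39 S4=8 blocked=[]
Op 5: conn=10 S1=12 S2=45 S3=39 S4=8 blocked=[]
Op 6: conn=37 S1=12 S2=45 S3=39 S4=8 blocked=[]
Op 7: conn=37 S1=12 S2=45 S3=39 S4=25 blocked=[]
Op 8: conn=17 S1=12 S2=25 S3=39 S4=25 blocked=[]
Op 9: conn=1 S1=-4 S2=25 S3=39 S4=25 blocked=[1]

Answer: S1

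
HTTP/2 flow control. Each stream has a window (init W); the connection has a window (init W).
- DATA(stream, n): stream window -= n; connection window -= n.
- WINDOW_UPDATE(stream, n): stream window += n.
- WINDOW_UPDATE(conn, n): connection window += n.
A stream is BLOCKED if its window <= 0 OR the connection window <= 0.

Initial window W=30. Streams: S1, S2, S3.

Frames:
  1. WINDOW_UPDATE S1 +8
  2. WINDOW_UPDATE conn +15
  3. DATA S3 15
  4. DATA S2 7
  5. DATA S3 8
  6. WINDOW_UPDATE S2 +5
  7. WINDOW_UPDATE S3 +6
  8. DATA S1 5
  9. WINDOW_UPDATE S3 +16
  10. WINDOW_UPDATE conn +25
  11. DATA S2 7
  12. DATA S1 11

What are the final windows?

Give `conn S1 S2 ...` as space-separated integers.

Op 1: conn=30 S1=38 S2=30 S3=30 blocked=[]
Op 2: conn=45 S1=38 S2=30 S3=30 blocked=[]
Op 3: conn=30 S1=38 S2=30 S3=15 blocked=[]
Op 4: conn=23 S1=38 S2=23 S3=15 blocked=[]
Op 5: conn=15 S1=38 S2=23 S3=7 blocked=[]
Op 6: conn=15 S1=38 S2=28 S3=7 blocked=[]
Op 7: conn=15 S1=38 S2=28 S3=13 blocked=[]
Op 8: conn=10 S1=33 S2=28 S3=13 blocked=[]
Op 9: conn=10 S1=33 S2=28 S3=29 blocked=[]
Op 10: conn=35 S1=33 S2=28 S3=29 blocked=[]
Op 11: conn=28 S1=33 S2=21 S3=29 blocked=[]
Op 12: conn=17 S1=22 S2=21 S3=29 blocked=[]

Answer: 17 22 21 29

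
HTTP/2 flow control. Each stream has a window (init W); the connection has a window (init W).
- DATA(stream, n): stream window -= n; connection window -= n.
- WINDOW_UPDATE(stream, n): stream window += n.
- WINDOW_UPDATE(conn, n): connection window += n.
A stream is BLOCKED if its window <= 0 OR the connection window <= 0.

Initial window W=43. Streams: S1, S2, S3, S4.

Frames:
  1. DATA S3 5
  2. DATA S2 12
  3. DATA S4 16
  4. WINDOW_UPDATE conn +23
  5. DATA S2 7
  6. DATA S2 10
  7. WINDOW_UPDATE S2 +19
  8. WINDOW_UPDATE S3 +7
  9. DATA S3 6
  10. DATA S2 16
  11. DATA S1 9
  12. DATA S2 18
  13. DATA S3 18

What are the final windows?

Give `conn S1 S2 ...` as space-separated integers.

Op 1: conn=38 S1=43 S2=43 S3=38 S4=43 blocked=[]
Op 2: conn=26 S1=43 S2=31 S3=38 S4=43 blocked=[]
Op 3: conn=10 S1=43 S2=31 S3=38 S4=27 blocked=[]
Op 4: conn=33 S1=43 S2=31 S3=38 S4=27 blocked=[]
Op 5: conn=26 S1=43 S2=24 S3=38 S4=27 blocked=[]
Op 6: conn=16 S1=43 S2=14 S3=38 S4=27 blocked=[]
Op 7: conn=16 S1=43 S2=33 S3=38 S4=27 blocked=[]
Op 8: conn=16 S1=43 S2=33 S3=45 S4=27 blocked=[]
Op 9: conn=10 S1=43 S2=33 S3=39 S4=27 blocked=[]
Op 10: conn=-6 S1=43 S2=17 S3=39 S4=27 blocked=[1, 2, 3, 4]
Op 11: conn=-15 S1=34 S2=17 S3=39 S4=27 blocked=[1, 2, 3, 4]
Op 12: conn=-33 S1=34 S2=-1 S3=39 S4=27 blocked=[1, 2, 3, 4]
Op 13: conn=-51 S1=34 S2=-1 S3=21 S4=27 blocked=[1, 2, 3, 4]

Answer: -51 34 -1 21 27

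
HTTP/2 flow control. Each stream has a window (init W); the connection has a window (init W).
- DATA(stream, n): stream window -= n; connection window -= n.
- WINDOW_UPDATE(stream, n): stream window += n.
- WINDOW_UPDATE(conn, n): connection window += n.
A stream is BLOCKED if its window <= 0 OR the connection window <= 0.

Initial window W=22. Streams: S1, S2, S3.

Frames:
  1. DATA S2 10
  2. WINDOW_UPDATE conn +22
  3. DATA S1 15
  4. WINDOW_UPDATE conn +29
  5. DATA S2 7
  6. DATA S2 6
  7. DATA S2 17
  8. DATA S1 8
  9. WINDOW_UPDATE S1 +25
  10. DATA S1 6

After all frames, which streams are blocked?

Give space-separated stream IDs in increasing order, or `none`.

Answer: S2

Derivation:
Op 1: conn=12 S1=22 S2=12 S3=22 blocked=[]
Op 2: conn=34 S1=22 S2=12 S3=22 blocked=[]
Op 3: conn=19 S1=7 S2=12 S3=22 blocked=[]
Op 4: conn=48 S1=7 S2=12 S3=22 blocked=[]
Op 5: conn=41 S1=7 S2=5 S3=22 blocked=[]
Op 6: conn=35 S1=7 S2=-1 S3=22 blocked=[2]
Op 7: conn=18 S1=7 S2=-18 S3=22 blocked=[2]
Op 8: conn=10 S1=-1 S2=-18 S3=22 blocked=[1, 2]
Op 9: conn=10 S1=24 S2=-18 S3=22 blocked=[2]
Op 10: conn=4 S1=18 S2=-18 S3=22 blocked=[2]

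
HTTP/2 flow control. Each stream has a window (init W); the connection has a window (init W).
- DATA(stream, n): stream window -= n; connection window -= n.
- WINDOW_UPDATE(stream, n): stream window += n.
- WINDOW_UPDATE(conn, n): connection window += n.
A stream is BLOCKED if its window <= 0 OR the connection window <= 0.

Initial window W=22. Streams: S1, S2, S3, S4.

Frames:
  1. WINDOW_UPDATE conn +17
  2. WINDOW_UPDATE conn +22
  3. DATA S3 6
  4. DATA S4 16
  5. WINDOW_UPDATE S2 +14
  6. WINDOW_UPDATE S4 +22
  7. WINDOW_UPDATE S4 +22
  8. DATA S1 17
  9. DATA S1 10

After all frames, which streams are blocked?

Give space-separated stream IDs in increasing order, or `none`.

Answer: S1

Derivation:
Op 1: conn=39 S1=22 S2=22 S3=22 S4=22 blocked=[]
Op 2: conn=61 S1=22 S2=22 S3=22 S4=22 blocked=[]
Op 3: conn=55 S1=22 S2=22 S3=16 S4=22 blocked=[]
Op 4: conn=39 S1=22 S2=22 S3=16 S4=6 blocked=[]
Op 5: conn=39 S1=22 S2=36 S3=16 S4=6 blocked=[]
Op 6: conn=39 S1=22 S2=36 S3=16 S4=28 blocked=[]
Op 7: conn=39 S1=22 S2=36 S3=16 S4=50 blocked=[]
Op 8: conn=22 S1=5 S2=36 S3=16 S4=50 blocked=[]
Op 9: conn=12 S1=-5 S2=36 S3=16 S4=50 blocked=[1]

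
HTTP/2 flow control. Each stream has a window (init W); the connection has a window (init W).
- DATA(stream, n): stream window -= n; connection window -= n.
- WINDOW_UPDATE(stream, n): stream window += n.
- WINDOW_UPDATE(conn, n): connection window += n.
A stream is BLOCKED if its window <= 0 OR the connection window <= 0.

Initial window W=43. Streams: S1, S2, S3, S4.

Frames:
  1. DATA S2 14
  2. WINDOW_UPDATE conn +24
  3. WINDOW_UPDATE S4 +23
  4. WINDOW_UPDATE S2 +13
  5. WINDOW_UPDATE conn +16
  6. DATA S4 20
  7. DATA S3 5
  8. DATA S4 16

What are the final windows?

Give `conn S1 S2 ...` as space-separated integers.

Answer: 28 43 42 38 30

Derivation:
Op 1: conn=29 S1=43 S2=29 S3=43 S4=43 blocked=[]
Op 2: conn=53 S1=43 S2=29 S3=43 S4=43 blocked=[]
Op 3: conn=53 S1=43 S2=29 S3=43 S4=66 blocked=[]
Op 4: conn=53 S1=43 S2=42 S3=43 S4=66 blocked=[]
Op 5: conn=69 S1=43 S2=42 S3=43 S4=66 blocked=[]
Op 6: conn=49 S1=43 S2=42 S3=43 S4=46 blocked=[]
Op 7: conn=44 S1=43 S2=42 S3=38 S4=46 blocked=[]
Op 8: conn=28 S1=43 S2=42 S3=38 S4=30 blocked=[]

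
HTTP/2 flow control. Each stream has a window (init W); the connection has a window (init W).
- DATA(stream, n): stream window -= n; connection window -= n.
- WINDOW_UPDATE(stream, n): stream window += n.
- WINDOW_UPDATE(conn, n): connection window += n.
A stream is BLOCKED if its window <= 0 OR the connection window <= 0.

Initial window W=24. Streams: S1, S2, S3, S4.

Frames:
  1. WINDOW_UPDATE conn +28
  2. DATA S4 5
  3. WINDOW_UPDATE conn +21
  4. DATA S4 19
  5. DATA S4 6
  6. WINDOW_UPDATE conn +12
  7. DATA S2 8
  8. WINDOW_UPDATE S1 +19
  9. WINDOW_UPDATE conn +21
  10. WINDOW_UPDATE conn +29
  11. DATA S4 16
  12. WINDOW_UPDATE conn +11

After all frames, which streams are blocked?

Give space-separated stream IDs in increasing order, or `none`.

Op 1: conn=52 S1=24 S2=24 S3=24 S4=24 blocked=[]
Op 2: conn=47 S1=24 S2=24 S3=24 S4=19 blocked=[]
Op 3: conn=68 S1=24 S2=24 S3=24 S4=19 blocked=[]
Op 4: conn=49 S1=24 S2=24 S3=24 S4=0 blocked=[4]
Op 5: conn=43 S1=24 S2=24 S3=24 S4=-6 blocked=[4]
Op 6: conn=55 S1=24 S2=24 S3=24 S4=-6 blocked=[4]
Op 7: conn=47 S1=24 S2=16 S3=24 S4=-6 blocked=[4]
Op 8: conn=47 S1=43 S2=16 S3=24 S4=-6 blocked=[4]
Op 9: conn=68 S1=43 S2=16 S3=24 S4=-6 blocked=[4]
Op 10: conn=97 S1=43 S2=16 S3=24 S4=-6 blocked=[4]
Op 11: conn=81 S1=43 S2=16 S3=24 S4=-22 blocked=[4]
Op 12: conn=92 S1=43 S2=16 S3=24 S4=-22 blocked=[4]

Answer: S4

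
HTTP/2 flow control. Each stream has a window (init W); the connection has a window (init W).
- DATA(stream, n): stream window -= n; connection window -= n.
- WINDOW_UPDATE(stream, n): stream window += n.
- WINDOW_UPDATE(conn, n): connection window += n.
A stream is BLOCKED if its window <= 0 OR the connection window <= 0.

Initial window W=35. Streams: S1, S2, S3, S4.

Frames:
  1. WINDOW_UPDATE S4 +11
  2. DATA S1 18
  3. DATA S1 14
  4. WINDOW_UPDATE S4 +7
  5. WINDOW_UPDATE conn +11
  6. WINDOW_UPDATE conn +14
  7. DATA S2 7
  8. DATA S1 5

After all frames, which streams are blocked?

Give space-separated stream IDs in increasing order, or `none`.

Answer: S1

Derivation:
Op 1: conn=35 S1=35 S2=35 S3=35 S4=46 blocked=[]
Op 2: conn=17 S1=17 S2=35 S3=35 S4=46 blocked=[]
Op 3: conn=3 S1=3 S2=35 S3=35 S4=46 blocked=[]
Op 4: conn=3 S1=3 S2=35 S3=35 S4=53 blocked=[]
Op 5: conn=14 S1=3 S2=35 S3=35 S4=53 blocked=[]
Op 6: conn=28 S1=3 S2=35 S3=35 S4=53 blocked=[]
Op 7: conn=21 S1=3 S2=28 S3=35 S4=53 blocked=[]
Op 8: conn=16 S1=-2 S2=28 S3=35 S4=53 blocked=[1]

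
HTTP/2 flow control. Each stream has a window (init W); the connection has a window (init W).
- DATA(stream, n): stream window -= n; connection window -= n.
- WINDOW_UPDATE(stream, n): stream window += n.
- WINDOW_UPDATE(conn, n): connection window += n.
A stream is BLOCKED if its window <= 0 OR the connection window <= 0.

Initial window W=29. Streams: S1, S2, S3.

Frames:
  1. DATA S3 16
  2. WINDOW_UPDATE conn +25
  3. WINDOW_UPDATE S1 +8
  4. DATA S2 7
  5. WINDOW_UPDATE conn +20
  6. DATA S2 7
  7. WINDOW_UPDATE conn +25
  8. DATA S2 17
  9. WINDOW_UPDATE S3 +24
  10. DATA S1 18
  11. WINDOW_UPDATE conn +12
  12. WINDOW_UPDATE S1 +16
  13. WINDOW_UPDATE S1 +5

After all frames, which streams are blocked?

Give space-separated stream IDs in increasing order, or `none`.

Answer: S2

Derivation:
Op 1: conn=13 S1=29 S2=29 S3=13 blocked=[]
Op 2: conn=38 S1=29 S2=29 S3=13 blocked=[]
Op 3: conn=38 S1=37 S2=29 S3=13 blocked=[]
Op 4: conn=31 S1=37 S2=22 S3=13 blocked=[]
Op 5: conn=51 S1=37 S2=22 S3=13 blocked=[]
Op 6: conn=44 S1=37 S2=15 S3=13 blocked=[]
Op 7: conn=69 S1=37 S2=15 S3=13 blocked=[]
Op 8: conn=52 S1=37 S2=-2 S3=13 blocked=[2]
Op 9: conn=52 S1=37 S2=-2 S3=37 blocked=[2]
Op 10: conn=34 S1=19 S2=-2 S3=37 blocked=[2]
Op 11: conn=46 S1=19 S2=-2 S3=37 blocked=[2]
Op 12: conn=46 S1=35 S2=-2 S3=37 blocked=[2]
Op 13: conn=46 S1=40 S2=-2 S3=37 blocked=[2]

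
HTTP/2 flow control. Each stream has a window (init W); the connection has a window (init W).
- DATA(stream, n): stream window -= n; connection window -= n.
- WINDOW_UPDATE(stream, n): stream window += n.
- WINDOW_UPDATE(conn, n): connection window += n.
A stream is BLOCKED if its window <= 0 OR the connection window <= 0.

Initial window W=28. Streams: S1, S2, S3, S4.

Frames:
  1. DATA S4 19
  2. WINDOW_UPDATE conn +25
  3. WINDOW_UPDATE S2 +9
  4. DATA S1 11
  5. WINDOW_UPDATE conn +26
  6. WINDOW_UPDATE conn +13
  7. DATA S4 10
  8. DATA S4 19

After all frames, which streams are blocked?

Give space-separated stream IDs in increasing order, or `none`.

Op 1: conn=9 S1=28 S2=28 S3=28 S4=9 blocked=[]
Op 2: conn=34 S1=28 S2=28 S3=28 S4=9 blocked=[]
Op 3: conn=34 S1=28 S2=37 S3=28 S4=9 blocked=[]
Op 4: conn=23 S1=17 S2=37 S3=28 S4=9 blocked=[]
Op 5: conn=49 S1=17 S2=37 S3=28 S4=9 blocked=[]
Op 6: conn=62 S1=17 S2=37 S3=28 S4=9 blocked=[]
Op 7: conn=52 S1=17 S2=37 S3=28 S4=-1 blocked=[4]
Op 8: conn=33 S1=17 S2=37 S3=28 S4=-20 blocked=[4]

Answer: S4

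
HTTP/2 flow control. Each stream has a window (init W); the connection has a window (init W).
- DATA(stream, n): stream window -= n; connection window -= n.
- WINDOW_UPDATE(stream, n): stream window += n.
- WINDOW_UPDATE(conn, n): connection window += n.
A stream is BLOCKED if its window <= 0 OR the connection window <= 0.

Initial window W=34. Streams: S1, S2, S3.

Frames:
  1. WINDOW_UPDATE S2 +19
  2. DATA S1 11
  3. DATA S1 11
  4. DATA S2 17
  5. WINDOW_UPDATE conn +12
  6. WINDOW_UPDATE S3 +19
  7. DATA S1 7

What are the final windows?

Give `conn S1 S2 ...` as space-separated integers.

Op 1: conn=34 S1=34 S2=53 S3=34 blocked=[]
Op 2: conn=23 S1=23 S2=53 S3=34 blocked=[]
Op 3: conn=12 S1=12 S2=53 S3=34 blocked=[]
Op 4: conn=-5 S1=12 S2=36 S3=34 blocked=[1, 2, 3]
Op 5: conn=7 S1=12 S2=36 S3=34 blocked=[]
Op 6: conn=7 S1=12 S2=36 S3=53 blocked=[]
Op 7: conn=0 S1=5 S2=36 S3=53 blocked=[1, 2, 3]

Answer: 0 5 36 53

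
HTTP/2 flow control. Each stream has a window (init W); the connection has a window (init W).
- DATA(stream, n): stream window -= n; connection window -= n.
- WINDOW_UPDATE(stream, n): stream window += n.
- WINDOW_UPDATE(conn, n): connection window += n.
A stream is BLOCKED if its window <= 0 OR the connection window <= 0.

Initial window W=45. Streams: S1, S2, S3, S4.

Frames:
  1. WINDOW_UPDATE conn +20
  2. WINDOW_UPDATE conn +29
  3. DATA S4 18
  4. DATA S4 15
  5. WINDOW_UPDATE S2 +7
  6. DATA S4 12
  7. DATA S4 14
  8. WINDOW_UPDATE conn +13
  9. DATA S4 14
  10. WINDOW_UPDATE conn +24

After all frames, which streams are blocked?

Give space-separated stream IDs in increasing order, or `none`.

Op 1: conn=65 S1=45 S2=45 S3=45 S4=45 blocked=[]
Op 2: conn=94 S1=45 S2=45 S3=45 S4=45 blocked=[]
Op 3: conn=76 S1=45 S2=45 S3=45 S4=27 blocked=[]
Op 4: conn=61 S1=45 S2=45 S3=45 S4=12 blocked=[]
Op 5: conn=61 S1=45 S2=52 S3=45 S4=12 blocked=[]
Op 6: conn=49 S1=45 S2=52 S3=45 S4=0 blocked=[4]
Op 7: conn=35 S1=45 S2=52 S3=45 S4=-14 blocked=[4]
Op 8: conn=48 S1=45 S2=52 S3=45 S4=-14 blocked=[4]
Op 9: conn=34 S1=45 S2=52 S3=45 S4=-28 blocked=[4]
Op 10: conn=58 S1=45 S2=52 S3=45 S4=-28 blocked=[4]

Answer: S4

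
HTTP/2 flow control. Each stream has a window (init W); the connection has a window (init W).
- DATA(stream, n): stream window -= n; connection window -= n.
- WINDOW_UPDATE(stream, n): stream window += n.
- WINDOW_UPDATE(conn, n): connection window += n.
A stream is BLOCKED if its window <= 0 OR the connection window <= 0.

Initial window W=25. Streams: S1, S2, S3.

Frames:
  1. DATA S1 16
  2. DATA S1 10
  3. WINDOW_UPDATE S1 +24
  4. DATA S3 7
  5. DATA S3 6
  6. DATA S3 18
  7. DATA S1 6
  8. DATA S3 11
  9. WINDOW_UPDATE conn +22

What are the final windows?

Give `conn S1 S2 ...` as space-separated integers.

Op 1: conn=9 S1=9 S2=25 S3=25 blocked=[]
Op 2: conn=-1 S1=-1 S2=25 S3=25 blocked=[1, 2, 3]
Op 3: conn=-1 S1=23 S2=25 S3=25 blocked=[1, 2, 3]
Op 4: conn=-8 S1=23 S2=25 S3=18 blocked=[1, 2, 3]
Op 5: conn=-14 S1=23 S2=25 S3=12 blocked=[1, 2, 3]
Op 6: conn=-32 S1=23 S2=25 S3=-6 blocked=[1, 2, 3]
Op 7: conn=-38 S1=17 S2=25 S3=-6 blocked=[1, 2, 3]
Op 8: conn=-49 S1=17 S2=25 S3=-17 blocked=[1, 2, 3]
Op 9: conn=-27 S1=17 S2=25 S3=-17 blocked=[1, 2, 3]

Answer: -27 17 25 -17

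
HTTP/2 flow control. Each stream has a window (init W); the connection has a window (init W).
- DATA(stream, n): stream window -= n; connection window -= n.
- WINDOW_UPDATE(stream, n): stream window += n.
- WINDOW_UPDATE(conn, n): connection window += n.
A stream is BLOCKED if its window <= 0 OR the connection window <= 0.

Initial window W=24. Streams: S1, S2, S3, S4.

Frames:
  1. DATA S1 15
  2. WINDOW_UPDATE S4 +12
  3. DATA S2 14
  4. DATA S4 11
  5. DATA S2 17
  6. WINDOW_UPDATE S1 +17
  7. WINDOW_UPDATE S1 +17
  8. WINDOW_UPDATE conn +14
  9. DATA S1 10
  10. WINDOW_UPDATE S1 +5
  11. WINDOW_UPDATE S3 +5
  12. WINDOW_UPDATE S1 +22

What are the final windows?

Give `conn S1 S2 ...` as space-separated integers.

Answer: -29 60 -7 29 25

Derivation:
Op 1: conn=9 S1=9 S2=24 S3=24 S4=24 blocked=[]
Op 2: conn=9 S1=9 S2=24 S3=24 S4=36 blocked=[]
Op 3: conn=-5 S1=9 S2=10 S3=24 S4=36 blocked=[1, 2, 3, 4]
Op 4: conn=-16 S1=9 S2=10 S3=24 S4=25 blocked=[1, 2, 3, 4]
Op 5: conn=-33 S1=9 S2=-7 S3=24 S4=25 blocked=[1, 2, 3, 4]
Op 6: conn=-33 S1=26 S2=-7 S3=24 S4=25 blocked=[1, 2, 3, 4]
Op 7: conn=-33 S1=43 S2=-7 S3=24 S4=25 blocked=[1, 2, 3, 4]
Op 8: conn=-19 S1=43 S2=-7 S3=24 S4=25 blocked=[1, 2, 3, 4]
Op 9: conn=-29 S1=33 S2=-7 S3=24 S4=25 blocked=[1, 2, 3, 4]
Op 10: conn=-29 S1=38 S2=-7 S3=24 S4=25 blocked=[1, 2, 3, 4]
Op 11: conn=-29 S1=38 S2=-7 S3=29 S4=25 blocked=[1, 2, 3, 4]
Op 12: conn=-29 S1=60 S2=-7 S3=29 S4=25 blocked=[1, 2, 3, 4]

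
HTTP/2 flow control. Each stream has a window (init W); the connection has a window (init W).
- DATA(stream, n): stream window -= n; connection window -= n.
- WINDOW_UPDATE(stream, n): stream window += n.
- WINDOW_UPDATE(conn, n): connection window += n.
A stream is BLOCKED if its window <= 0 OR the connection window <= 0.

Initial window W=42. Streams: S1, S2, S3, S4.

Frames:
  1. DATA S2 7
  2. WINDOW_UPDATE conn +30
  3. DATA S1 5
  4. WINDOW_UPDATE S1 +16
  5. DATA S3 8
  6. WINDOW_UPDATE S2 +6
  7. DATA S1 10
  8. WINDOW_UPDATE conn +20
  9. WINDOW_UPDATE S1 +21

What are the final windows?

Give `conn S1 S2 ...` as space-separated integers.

Op 1: conn=35 S1=42 S2=35 S3=42 S4=42 blocked=[]
Op 2: conn=65 S1=42 S2=35 S3=42 S4=42 blocked=[]
Op 3: conn=60 S1=37 S2=35 S3=42 S4=42 blocked=[]
Op 4: conn=60 S1=53 S2=35 S3=42 S4=42 blocked=[]
Op 5: conn=52 S1=53 S2=35 S3=34 S4=42 blocked=[]
Op 6: conn=52 S1=53 S2=41 S3=34 S4=42 blocked=[]
Op 7: conn=42 S1=43 S2=41 S3=34 S4=42 blocked=[]
Op 8: conn=62 S1=43 S2=41 S3=34 S4=42 blocked=[]
Op 9: conn=62 S1=64 S2=41 S3=34 S4=42 blocked=[]

Answer: 62 64 41 34 42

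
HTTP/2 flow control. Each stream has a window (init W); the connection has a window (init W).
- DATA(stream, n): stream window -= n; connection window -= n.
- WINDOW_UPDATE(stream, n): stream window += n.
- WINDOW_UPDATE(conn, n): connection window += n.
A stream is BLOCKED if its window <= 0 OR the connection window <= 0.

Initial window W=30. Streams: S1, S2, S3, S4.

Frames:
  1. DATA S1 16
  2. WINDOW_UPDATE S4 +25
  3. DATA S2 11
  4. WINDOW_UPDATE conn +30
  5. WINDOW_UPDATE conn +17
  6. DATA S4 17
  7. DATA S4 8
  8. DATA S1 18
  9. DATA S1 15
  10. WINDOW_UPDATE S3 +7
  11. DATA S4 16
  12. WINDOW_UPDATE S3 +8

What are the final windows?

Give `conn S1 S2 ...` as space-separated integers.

Answer: -24 -19 19 45 14

Derivation:
Op 1: conn=14 S1=14 S2=30 S3=30 S4=30 blocked=[]
Op 2: conn=14 S1=14 S2=30 S3=30 S4=55 blocked=[]
Op 3: conn=3 S1=14 S2=19 S3=30 S4=55 blocked=[]
Op 4: conn=33 S1=14 S2=19 S3=30 S4=55 blocked=[]
Op 5: conn=50 S1=14 S2=19 S3=30 S4=55 blocked=[]
Op 6: conn=33 S1=14 S2=19 S3=30 S4=38 blocked=[]
Op 7: conn=25 S1=14 S2=19 S3=30 S4=30 blocked=[]
Op 8: conn=7 S1=-4 S2=19 S3=30 S4=30 blocked=[1]
Op 9: conn=-8 S1=-19 S2=19 S3=30 S4=30 blocked=[1, 2, 3, 4]
Op 10: conn=-8 S1=-19 S2=19 S3=37 S4=30 blocked=[1, 2, 3, 4]
Op 11: conn=-24 S1=-19 S2=19 S3=37 S4=14 blocked=[1, 2, 3, 4]
Op 12: conn=-24 S1=-19 S2=19 S3=45 S4=14 blocked=[1, 2, 3, 4]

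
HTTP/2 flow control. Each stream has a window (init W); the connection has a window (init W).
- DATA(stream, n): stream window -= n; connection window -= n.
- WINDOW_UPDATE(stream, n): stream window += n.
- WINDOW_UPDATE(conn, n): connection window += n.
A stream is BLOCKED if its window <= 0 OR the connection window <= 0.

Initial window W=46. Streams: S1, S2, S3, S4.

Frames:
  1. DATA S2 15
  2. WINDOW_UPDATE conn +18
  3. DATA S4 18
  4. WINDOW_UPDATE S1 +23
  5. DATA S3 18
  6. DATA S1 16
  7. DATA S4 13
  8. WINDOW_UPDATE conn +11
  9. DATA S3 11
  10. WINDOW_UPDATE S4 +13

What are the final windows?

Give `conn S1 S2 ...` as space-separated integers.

Answer: -16 53 31 17 28

Derivation:
Op 1: conn=31 S1=46 S2=31 S3=46 S4=46 blocked=[]
Op 2: conn=49 S1=46 S2=31 S3=46 S4=46 blocked=[]
Op 3: conn=31 S1=46 S2=31 S3=46 S4=28 blocked=[]
Op 4: conn=31 S1=69 S2=31 S3=46 S4=28 blocked=[]
Op 5: conn=13 S1=69 S2=31 S3=28 S4=28 blocked=[]
Op 6: conn=-3 S1=53 S2=31 S3=28 S4=28 blocked=[1, 2, 3, 4]
Op 7: conn=-16 S1=53 S2=31 S3=28 S4=15 blocked=[1, 2, 3, 4]
Op 8: conn=-5 S1=53 S2=31 S3=28 S4=15 blocked=[1, 2, 3, 4]
Op 9: conn=-16 S1=53 S2=31 S3=17 S4=15 blocked=[1, 2, 3, 4]
Op 10: conn=-16 S1=53 S2=31 S3=17 S4=28 blocked=[1, 2, 3, 4]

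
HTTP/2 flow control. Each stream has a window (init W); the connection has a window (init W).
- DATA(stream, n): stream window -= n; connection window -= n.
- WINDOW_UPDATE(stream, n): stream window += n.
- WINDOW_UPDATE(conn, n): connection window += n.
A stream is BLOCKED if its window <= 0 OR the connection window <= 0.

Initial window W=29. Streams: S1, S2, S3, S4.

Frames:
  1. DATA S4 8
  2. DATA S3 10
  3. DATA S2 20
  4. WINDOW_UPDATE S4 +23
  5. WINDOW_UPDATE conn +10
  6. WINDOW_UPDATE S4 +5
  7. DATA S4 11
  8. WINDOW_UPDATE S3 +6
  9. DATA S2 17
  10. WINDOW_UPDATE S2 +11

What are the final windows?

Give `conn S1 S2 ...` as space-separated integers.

Answer: -27 29 3 25 38

Derivation:
Op 1: conn=21 S1=29 S2=29 S3=29 S4=21 blocked=[]
Op 2: conn=11 S1=29 S2=29 S3=19 S4=21 blocked=[]
Op 3: conn=-9 S1=29 S2=9 S3=19 S4=21 blocked=[1, 2, 3, 4]
Op 4: conn=-9 S1=29 S2=9 S3=19 S4=44 blocked=[1, 2, 3, 4]
Op 5: conn=1 S1=29 S2=9 S3=19 S4=44 blocked=[]
Op 6: conn=1 S1=29 S2=9 S3=19 S4=49 blocked=[]
Op 7: conn=-10 S1=29 S2=9 S3=19 S4=38 blocked=[1, 2, 3, 4]
Op 8: conn=-10 S1=29 S2=9 S3=25 S4=38 blocked=[1, 2, 3, 4]
Op 9: conn=-27 S1=29 S2=-8 S3=25 S4=38 blocked=[1, 2, 3, 4]
Op 10: conn=-27 S1=29 S2=3 S3=25 S4=38 blocked=[1, 2, 3, 4]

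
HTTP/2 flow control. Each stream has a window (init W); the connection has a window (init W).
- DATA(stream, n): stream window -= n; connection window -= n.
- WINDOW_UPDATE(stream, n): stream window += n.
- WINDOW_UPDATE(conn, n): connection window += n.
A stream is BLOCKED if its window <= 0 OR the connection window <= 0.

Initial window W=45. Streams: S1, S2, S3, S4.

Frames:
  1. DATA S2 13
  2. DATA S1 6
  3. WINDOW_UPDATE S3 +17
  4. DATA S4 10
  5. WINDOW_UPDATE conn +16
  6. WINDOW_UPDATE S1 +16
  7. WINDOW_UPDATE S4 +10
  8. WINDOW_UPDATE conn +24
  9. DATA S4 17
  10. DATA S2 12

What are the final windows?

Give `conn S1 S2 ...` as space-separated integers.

Answer: 27 55 20 62 28

Derivation:
Op 1: conn=32 S1=45 S2=32 S3=45 S4=45 blocked=[]
Op 2: conn=26 S1=39 S2=32 S3=45 S4=45 blocked=[]
Op 3: conn=26 S1=39 S2=32 S3=62 S4=45 blocked=[]
Op 4: conn=16 S1=39 S2=32 S3=62 S4=35 blocked=[]
Op 5: conn=32 S1=39 S2=32 S3=62 S4=35 blocked=[]
Op 6: conn=32 S1=55 S2=32 S3=62 S4=35 blocked=[]
Op 7: conn=32 S1=55 S2=32 S3=62 S4=45 blocked=[]
Op 8: conn=56 S1=55 S2=32 S3=62 S4=45 blocked=[]
Op 9: conn=39 S1=55 S2=32 S3=62 S4=28 blocked=[]
Op 10: conn=27 S1=55 S2=20 S3=62 S4=28 blocked=[]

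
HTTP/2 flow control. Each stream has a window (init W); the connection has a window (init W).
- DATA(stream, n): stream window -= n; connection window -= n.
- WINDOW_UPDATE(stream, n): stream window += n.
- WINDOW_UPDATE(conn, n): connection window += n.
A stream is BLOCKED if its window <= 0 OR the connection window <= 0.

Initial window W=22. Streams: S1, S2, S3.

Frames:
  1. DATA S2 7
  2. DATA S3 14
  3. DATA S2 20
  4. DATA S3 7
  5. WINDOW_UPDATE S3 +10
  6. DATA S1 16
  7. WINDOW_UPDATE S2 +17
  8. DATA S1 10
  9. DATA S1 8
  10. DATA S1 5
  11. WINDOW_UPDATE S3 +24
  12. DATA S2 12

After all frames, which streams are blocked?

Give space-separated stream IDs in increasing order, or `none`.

Op 1: conn=15 S1=22 S2=15 S3=22 blocked=[]
Op 2: conn=1 S1=22 S2=15 S3=8 blocked=[]
Op 3: conn=-19 S1=22 S2=-5 S3=8 blocked=[1, 2, 3]
Op 4: conn=-26 S1=22 S2=-5 S3=1 blocked=[1, 2, 3]
Op 5: conn=-26 S1=22 S2=-5 S3=11 blocked=[1, 2, 3]
Op 6: conn=-42 S1=6 S2=-5 S3=11 blocked=[1, 2, 3]
Op 7: conn=-42 S1=6 S2=12 S3=11 blocked=[1, 2, 3]
Op 8: conn=-52 S1=-4 S2=12 S3=11 blocked=[1, 2, 3]
Op 9: conn=-60 S1=-12 S2=12 S3=11 blocked=[1, 2, 3]
Op 10: conn=-65 S1=-17 S2=12 S3=11 blocked=[1, 2, 3]
Op 11: conn=-65 S1=-17 S2=12 S3=35 blocked=[1, 2, 3]
Op 12: conn=-77 S1=-17 S2=0 S3=35 blocked=[1, 2, 3]

Answer: S1 S2 S3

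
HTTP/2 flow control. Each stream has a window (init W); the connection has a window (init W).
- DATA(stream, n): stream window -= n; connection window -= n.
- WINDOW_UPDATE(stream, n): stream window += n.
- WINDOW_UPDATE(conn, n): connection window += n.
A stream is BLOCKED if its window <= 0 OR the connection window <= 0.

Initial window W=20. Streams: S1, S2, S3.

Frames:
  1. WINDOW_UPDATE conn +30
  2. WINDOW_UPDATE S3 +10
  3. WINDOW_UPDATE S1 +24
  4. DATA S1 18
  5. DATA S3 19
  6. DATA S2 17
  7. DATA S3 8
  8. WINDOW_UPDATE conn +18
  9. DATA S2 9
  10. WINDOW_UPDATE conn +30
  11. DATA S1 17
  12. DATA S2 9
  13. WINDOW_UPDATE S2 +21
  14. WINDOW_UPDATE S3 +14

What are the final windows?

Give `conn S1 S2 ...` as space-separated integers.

Answer: 1 9 6 17

Derivation:
Op 1: conn=50 S1=20 S2=20 S3=20 blocked=[]
Op 2: conn=50 S1=20 S2=20 S3=30 blocked=[]
Op 3: conn=50 S1=44 S2=20 S3=30 blocked=[]
Op 4: conn=32 S1=26 S2=20 S3=30 blocked=[]
Op 5: conn=13 S1=26 S2=20 S3=11 blocked=[]
Op 6: conn=-4 S1=26 S2=3 S3=11 blocked=[1, 2, 3]
Op 7: conn=-12 S1=26 S2=3 S3=3 blocked=[1, 2, 3]
Op 8: conn=6 S1=26 S2=3 S3=3 blocked=[]
Op 9: conn=-3 S1=26 S2=-6 S3=3 blocked=[1, 2, 3]
Op 10: conn=27 S1=26 S2=-6 S3=3 blocked=[2]
Op 11: conn=10 S1=9 S2=-6 S3=3 blocked=[2]
Op 12: conn=1 S1=9 S2=-15 S3=3 blocked=[2]
Op 13: conn=1 S1=9 S2=6 S3=3 blocked=[]
Op 14: conn=1 S1=9 S2=6 S3=17 blocked=[]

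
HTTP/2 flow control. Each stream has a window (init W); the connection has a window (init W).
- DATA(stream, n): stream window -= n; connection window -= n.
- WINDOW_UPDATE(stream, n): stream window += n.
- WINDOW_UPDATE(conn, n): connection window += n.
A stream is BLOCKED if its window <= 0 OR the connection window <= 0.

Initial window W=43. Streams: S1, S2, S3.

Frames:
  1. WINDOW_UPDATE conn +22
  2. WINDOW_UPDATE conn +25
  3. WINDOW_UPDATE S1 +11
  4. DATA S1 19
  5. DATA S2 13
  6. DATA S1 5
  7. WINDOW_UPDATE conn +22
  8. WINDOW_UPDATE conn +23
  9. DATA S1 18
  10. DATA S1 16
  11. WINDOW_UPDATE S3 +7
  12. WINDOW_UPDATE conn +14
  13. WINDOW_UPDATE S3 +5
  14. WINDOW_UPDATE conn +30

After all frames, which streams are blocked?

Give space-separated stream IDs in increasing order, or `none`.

Answer: S1

Derivation:
Op 1: conn=65 S1=43 S2=43 S3=43 blocked=[]
Op 2: conn=90 S1=43 S2=43 S3=43 blocked=[]
Op 3: conn=90 S1=54 S2=43 S3=43 blocked=[]
Op 4: conn=71 S1=35 S2=43 S3=43 blocked=[]
Op 5: conn=58 S1=35 S2=30 S3=43 blocked=[]
Op 6: conn=53 S1=30 S2=30 S3=43 blocked=[]
Op 7: conn=75 S1=30 S2=30 S3=43 blocked=[]
Op 8: conn=98 S1=30 S2=30 S3=43 blocked=[]
Op 9: conn=80 S1=12 S2=30 S3=43 blocked=[]
Op 10: conn=64 S1=-4 S2=30 S3=43 blocked=[1]
Op 11: conn=64 S1=-4 S2=30 S3=50 blocked=[1]
Op 12: conn=78 S1=-4 S2=30 S3=50 blocked=[1]
Op 13: conn=78 S1=-4 S2=30 S3=55 blocked=[1]
Op 14: conn=108 S1=-4 S2=30 S3=55 blocked=[1]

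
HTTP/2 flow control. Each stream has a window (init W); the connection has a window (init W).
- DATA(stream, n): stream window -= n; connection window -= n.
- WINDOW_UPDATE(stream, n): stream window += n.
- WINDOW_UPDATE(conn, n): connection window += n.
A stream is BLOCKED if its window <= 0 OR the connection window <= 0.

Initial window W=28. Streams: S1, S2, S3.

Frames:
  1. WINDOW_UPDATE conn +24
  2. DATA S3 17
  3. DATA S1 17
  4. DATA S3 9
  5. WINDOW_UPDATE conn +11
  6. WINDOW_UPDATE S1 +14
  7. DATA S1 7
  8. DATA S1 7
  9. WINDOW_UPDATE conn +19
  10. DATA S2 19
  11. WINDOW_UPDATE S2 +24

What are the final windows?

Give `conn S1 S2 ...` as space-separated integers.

Op 1: conn=52 S1=28 S2=28 S3=28 blocked=[]
Op 2: conn=35 S1=28 S2=28 S3=11 blocked=[]
Op 3: conn=18 S1=11 S2=28 S3=11 blocked=[]
Op 4: conn=9 S1=11 S2=28 S3=2 blocked=[]
Op 5: conn=20 S1=11 S2=28 S3=2 blocked=[]
Op 6: conn=20 S1=25 S2=28 S3=2 blocked=[]
Op 7: conn=13 S1=18 S2=28 S3=2 blocked=[]
Op 8: conn=6 S1=11 S2=28 S3=2 blocked=[]
Op 9: conn=25 S1=11 S2=28 S3=2 blocked=[]
Op 10: conn=6 S1=11 S2=9 S3=2 blocked=[]
Op 11: conn=6 S1=11 S2=33 S3=2 blocked=[]

Answer: 6 11 33 2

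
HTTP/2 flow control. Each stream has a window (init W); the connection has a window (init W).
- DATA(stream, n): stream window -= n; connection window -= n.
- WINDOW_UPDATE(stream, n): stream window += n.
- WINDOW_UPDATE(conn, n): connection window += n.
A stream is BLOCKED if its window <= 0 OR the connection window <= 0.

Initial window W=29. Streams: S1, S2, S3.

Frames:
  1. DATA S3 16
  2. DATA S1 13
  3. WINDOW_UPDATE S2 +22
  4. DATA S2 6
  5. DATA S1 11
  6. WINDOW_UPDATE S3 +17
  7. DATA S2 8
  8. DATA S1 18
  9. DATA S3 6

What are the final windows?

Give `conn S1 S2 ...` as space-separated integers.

Answer: -49 -13 37 24

Derivation:
Op 1: conn=13 S1=29 S2=29 S3=13 blocked=[]
Op 2: conn=0 S1=16 S2=29 S3=13 blocked=[1, 2, 3]
Op 3: conn=0 S1=16 S2=51 S3=13 blocked=[1, 2, 3]
Op 4: conn=-6 S1=16 S2=45 S3=13 blocked=[1, 2, 3]
Op 5: conn=-17 S1=5 S2=45 S3=13 blocked=[1, 2, 3]
Op 6: conn=-17 S1=5 S2=45 S3=30 blocked=[1, 2, 3]
Op 7: conn=-25 S1=5 S2=37 S3=30 blocked=[1, 2, 3]
Op 8: conn=-43 S1=-13 S2=37 S3=30 blocked=[1, 2, 3]
Op 9: conn=-49 S1=-13 S2=37 S3=24 blocked=[1, 2, 3]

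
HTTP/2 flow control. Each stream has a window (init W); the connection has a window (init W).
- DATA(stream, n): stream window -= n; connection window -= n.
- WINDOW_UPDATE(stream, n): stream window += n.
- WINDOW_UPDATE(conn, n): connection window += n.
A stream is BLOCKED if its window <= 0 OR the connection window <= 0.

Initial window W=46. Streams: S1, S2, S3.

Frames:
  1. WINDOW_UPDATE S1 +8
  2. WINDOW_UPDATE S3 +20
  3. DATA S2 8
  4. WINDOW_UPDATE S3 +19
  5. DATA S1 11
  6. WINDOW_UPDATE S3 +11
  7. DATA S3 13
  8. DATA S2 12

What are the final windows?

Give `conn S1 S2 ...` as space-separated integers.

Answer: 2 43 26 83

Derivation:
Op 1: conn=46 S1=54 S2=46 S3=46 blocked=[]
Op 2: conn=46 S1=54 S2=46 S3=66 blocked=[]
Op 3: conn=38 S1=54 S2=38 S3=66 blocked=[]
Op 4: conn=38 S1=54 S2=38 S3=85 blocked=[]
Op 5: conn=27 S1=43 S2=38 S3=85 blocked=[]
Op 6: conn=27 S1=43 S2=38 S3=96 blocked=[]
Op 7: conn=14 S1=43 S2=38 S3=83 blocked=[]
Op 8: conn=2 S1=43 S2=26 S3=83 blocked=[]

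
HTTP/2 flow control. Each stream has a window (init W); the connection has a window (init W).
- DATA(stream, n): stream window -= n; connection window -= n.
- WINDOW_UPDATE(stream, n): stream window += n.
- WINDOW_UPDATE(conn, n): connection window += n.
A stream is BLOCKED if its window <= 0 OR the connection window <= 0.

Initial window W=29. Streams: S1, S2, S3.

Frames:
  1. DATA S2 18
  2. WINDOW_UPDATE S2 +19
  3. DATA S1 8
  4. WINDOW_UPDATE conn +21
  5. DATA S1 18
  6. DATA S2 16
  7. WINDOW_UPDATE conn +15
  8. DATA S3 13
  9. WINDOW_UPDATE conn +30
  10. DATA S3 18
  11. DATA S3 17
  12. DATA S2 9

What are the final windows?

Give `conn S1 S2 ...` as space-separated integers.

Answer: -22 3 5 -19

Derivation:
Op 1: conn=11 S1=29 S2=11 S3=29 blocked=[]
Op 2: conn=11 S1=29 S2=30 S3=29 blocked=[]
Op 3: conn=3 S1=21 S2=30 S3=29 blocked=[]
Op 4: conn=24 S1=21 S2=30 S3=29 blocked=[]
Op 5: conn=6 S1=3 S2=30 S3=29 blocked=[]
Op 6: conn=-10 S1=3 S2=14 S3=29 blocked=[1, 2, 3]
Op 7: conn=5 S1=3 S2=14 S3=29 blocked=[]
Op 8: conn=-8 S1=3 S2=14 S3=16 blocked=[1, 2, 3]
Op 9: conn=22 S1=3 S2=14 S3=16 blocked=[]
Op 10: conn=4 S1=3 S2=14 S3=-2 blocked=[3]
Op 11: conn=-13 S1=3 S2=14 S3=-19 blocked=[1, 2, 3]
Op 12: conn=-22 S1=3 S2=5 S3=-19 blocked=[1, 2, 3]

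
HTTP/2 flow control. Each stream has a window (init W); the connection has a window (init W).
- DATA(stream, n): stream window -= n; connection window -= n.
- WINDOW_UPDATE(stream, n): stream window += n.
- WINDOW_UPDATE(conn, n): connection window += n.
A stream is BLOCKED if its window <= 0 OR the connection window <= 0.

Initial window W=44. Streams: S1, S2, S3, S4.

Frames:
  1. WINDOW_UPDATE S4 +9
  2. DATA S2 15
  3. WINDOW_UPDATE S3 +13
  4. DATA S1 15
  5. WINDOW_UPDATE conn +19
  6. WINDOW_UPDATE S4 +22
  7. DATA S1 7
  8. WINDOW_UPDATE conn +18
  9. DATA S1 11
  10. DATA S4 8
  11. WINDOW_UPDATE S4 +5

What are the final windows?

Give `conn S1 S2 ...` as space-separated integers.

Op 1: conn=44 S1=44 S2=44 S3=44 S4=53 blocked=[]
Op 2: conn=29 S1=44 S2=29 S3=44 S4=53 blocked=[]
Op 3: conn=29 S1=44 S2=29 S3=57 S4=53 blocked=[]
Op 4: conn=14 S1=29 S2=29 S3=57 S4=53 blocked=[]
Op 5: conn=33 S1=29 S2=29 S3=57 S4=53 blocked=[]
Op 6: conn=33 S1=29 S2=29 S3=57 S4=75 blocked=[]
Op 7: conn=26 S1=22 S2=29 S3=57 S4=75 blocked=[]
Op 8: conn=44 S1=22 S2=29 S3=57 S4=75 blocked=[]
Op 9: conn=33 S1=11 S2=29 S3=57 S4=75 blocked=[]
Op 10: conn=25 S1=11 S2=29 S3=57 S4=67 blocked=[]
Op 11: conn=25 S1=11 S2=29 S3=57 S4=72 blocked=[]

Answer: 25 11 29 57 72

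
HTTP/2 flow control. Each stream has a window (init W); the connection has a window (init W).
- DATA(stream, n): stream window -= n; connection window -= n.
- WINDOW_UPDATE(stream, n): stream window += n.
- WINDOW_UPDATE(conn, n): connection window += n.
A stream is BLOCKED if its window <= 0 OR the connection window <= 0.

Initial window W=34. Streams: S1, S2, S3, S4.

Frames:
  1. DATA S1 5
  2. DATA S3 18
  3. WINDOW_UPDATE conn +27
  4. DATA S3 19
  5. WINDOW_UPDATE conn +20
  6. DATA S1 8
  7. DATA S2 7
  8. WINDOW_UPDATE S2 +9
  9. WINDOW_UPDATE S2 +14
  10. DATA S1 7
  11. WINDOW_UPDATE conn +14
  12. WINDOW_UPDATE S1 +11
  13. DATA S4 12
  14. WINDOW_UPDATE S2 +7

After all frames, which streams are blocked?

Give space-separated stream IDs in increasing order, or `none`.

Answer: S3

Derivation:
Op 1: conn=29 S1=29 S2=34 S3=34 S4=34 blocked=[]
Op 2: conn=11 S1=29 S2=34 S3=16 S4=34 blocked=[]
Op 3: conn=38 S1=29 S2=34 S3=16 S4=34 blocked=[]
Op 4: conn=19 S1=29 S2=34 S3=-3 S4=34 blocked=[3]
Op 5: conn=39 S1=29 S2=34 S3=-3 S4=34 blocked=[3]
Op 6: conn=31 S1=21 S2=34 S3=-3 S4=34 blocked=[3]
Op 7: conn=24 S1=21 S2=27 S3=-3 S4=34 blocked=[3]
Op 8: conn=24 S1=21 S2=36 S3=-3 S4=34 blocked=[3]
Op 9: conn=24 S1=21 S2=50 S3=-3 S4=34 blocked=[3]
Op 10: conn=17 S1=14 S2=50 S3=-3 S4=34 blocked=[3]
Op 11: conn=31 S1=14 S2=50 S3=-3 S4=34 blocked=[3]
Op 12: conn=31 S1=25 S2=50 S3=-3 S4=34 blocked=[3]
Op 13: conn=19 S1=25 S2=50 S3=-3 S4=22 blocked=[3]
Op 14: conn=19 S1=25 S2=57 S3=-3 S4=22 blocked=[3]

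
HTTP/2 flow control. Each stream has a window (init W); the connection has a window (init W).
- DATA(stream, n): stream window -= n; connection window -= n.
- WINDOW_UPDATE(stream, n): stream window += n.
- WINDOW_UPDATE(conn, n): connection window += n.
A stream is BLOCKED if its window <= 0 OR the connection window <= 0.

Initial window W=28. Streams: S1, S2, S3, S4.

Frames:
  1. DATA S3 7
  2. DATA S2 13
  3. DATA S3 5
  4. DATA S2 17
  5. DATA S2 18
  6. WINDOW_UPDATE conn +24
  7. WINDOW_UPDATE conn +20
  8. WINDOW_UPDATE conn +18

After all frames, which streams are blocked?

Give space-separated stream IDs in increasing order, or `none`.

Op 1: conn=21 S1=28 S2=28 S3=21 S4=28 blocked=[]
Op 2: conn=8 S1=28 S2=15 S3=21 S4=28 blocked=[]
Op 3: conn=3 S1=28 S2=15 S3=16 S4=28 blocked=[]
Op 4: conn=-14 S1=28 S2=-2 S3=16 S4=28 blocked=[1, 2, 3, 4]
Op 5: conn=-32 S1=28 S2=-20 S3=16 S4=28 blocked=[1, 2, 3, 4]
Op 6: conn=-8 S1=28 S2=-20 S3=16 S4=28 blocked=[1, 2, 3, 4]
Op 7: conn=12 S1=28 S2=-20 S3=16 S4=28 blocked=[2]
Op 8: conn=30 S1=28 S2=-20 S3=16 S4=28 blocked=[2]

Answer: S2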